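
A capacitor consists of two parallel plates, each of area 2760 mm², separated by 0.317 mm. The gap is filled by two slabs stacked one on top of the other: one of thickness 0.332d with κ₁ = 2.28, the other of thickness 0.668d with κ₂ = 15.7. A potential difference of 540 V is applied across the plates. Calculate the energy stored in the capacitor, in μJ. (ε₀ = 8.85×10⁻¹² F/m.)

A = 2760 mm² = 2.76×10⁻³ m².
Stacked slabs ⇒ two capacitors in series, each with the full plate area.
C₁ = κ₁ε₀A/d₁ = 2.28 × 8.85×10⁻¹² × 2.76×10⁻³ / 1.05×10⁻⁴ = 5.29×10⁻¹⁰ F.
C₂ = κ₂ε₀A/d₂ = 15.7 × 8.85×10⁻¹² × 2.76×10⁻³ / 2.12×10⁻⁴ = 1.81×10⁻⁹ F.
C = (1/C₁ + 1/C₂)⁻¹ = 4.10×10⁻¹⁰ F.
U = ½CV² = ½ × 4.10×10⁻¹⁰ × (540)² = 5.97×10⁻⁵ J.

U ≈ 59.7 μJ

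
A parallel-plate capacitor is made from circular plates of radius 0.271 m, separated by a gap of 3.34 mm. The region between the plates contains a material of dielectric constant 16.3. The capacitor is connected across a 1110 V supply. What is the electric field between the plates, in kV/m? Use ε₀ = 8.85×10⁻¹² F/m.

E = V/d = 1110 / 3.34×10⁻³ = 3.32×10⁵ V/m.

E ≈ 332 kV/m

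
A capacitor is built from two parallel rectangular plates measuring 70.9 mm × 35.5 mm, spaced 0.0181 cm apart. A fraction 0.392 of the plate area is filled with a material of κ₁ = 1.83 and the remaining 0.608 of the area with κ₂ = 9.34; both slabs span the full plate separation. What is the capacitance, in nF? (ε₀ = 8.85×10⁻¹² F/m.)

A = 70.9 × 35.5 mm² = 2.52×10⁻³ m².
Side-by-side slabs ⇒ two capacitors in parallel, each spanning the full gap.
C₁ = κ₁ε₀A₁/d = 1.83 × 8.85×10⁻¹² × 9.87×10⁻⁴ / 1.81×10⁻⁴ = 8.83×10⁻¹¹ F.
C₂ = κ₂ε₀A₂/d = 9.34 × 8.85×10⁻¹² × 1.53×10⁻³ / 1.81×10⁻⁴ = 6.99×10⁻¹⁰ F.
C = C₁ + C₂ = 7.87×10⁻¹⁰ F.

0.787 nF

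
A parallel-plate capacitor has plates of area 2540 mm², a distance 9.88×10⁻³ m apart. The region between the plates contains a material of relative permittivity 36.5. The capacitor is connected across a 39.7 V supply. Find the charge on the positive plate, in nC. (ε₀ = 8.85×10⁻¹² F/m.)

3.30 nC

A = 2540 mm² = 2.54×10⁻³ m².
C = κε₀A/d = 36.5 × 8.85×10⁻¹² × 2.54×10⁻³ / 9.88×10⁻³ = 8.30×10⁻¹¹ F.
Q = CV = 8.30×10⁻¹¹ × 39.7 = 3.30×10⁻⁹ C.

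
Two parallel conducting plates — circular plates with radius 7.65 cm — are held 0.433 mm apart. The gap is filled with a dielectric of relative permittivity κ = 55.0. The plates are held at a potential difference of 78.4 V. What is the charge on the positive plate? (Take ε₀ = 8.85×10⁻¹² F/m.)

Q ≈ 1.62 μC

A = π(7.65 cm)² = 1.84×10⁻² m².
C = κε₀A/d = 55.0 × 8.85×10⁻¹² × 1.84×10⁻² / 4.33×10⁻⁴ = 2.07×10⁻⁸ F.
Q = CV = 2.07×10⁻⁸ × 78.4 = 1.62×10⁻⁶ C.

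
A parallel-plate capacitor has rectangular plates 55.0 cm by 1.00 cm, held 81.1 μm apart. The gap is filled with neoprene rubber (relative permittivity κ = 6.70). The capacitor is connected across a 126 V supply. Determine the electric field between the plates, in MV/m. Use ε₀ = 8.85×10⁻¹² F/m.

1.55 MV/m

E = V/d = 126 / 8.11×10⁻⁵ = 1.55×10⁶ V/m.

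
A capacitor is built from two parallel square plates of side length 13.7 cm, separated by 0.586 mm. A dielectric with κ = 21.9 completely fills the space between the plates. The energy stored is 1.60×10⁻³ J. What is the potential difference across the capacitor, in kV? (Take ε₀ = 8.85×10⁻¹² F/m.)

A = (13.7 cm)² = 1.88×10⁻² m².
C = κε₀A/d = 21.9 × 8.85×10⁻¹² × 1.88×10⁻² / 5.86×10⁻⁴ = 6.21×10⁻⁹ F.
V = √(2U/C) = √(2 × 1.60×10⁻³ / 6.21×10⁻⁹) = 7.18×10² V.

0.718 kV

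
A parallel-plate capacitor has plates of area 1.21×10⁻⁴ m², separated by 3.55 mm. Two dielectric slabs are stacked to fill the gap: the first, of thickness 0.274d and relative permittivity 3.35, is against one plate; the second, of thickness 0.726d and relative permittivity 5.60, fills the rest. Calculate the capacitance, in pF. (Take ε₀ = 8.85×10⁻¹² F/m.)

C ≈ 1.43 pF

Stacked slabs ⇒ two capacitors in series, each with the full plate area.
C₁ = κ₁ε₀A/d₁ = 3.35 × 8.85×10⁻¹² × 1.21×10⁻⁴ / 9.73×10⁻⁴ = 3.69×10⁻¹² F.
C₂ = κ₂ε₀A/d₂ = 5.60 × 8.85×10⁻¹² × 1.21×10⁻⁴ / 2.58×10⁻³ = 2.33×10⁻¹² F.
C = (1/C₁ + 1/C₂)⁻¹ = 1.43×10⁻¹² F.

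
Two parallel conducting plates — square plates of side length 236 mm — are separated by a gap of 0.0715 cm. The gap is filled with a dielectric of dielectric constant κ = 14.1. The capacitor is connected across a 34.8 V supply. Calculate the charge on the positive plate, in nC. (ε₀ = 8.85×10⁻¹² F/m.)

A = (236 mm)² = 5.57×10⁻² m².
C = κε₀A/d = 14.1 × 8.85×10⁻¹² × 5.57×10⁻² / 7.15×10⁻⁴ = 9.72×10⁻⁹ F.
Q = CV = 9.72×10⁻⁹ × 34.8 = 3.38×10⁻⁷ C.

Q ≈ 338 nC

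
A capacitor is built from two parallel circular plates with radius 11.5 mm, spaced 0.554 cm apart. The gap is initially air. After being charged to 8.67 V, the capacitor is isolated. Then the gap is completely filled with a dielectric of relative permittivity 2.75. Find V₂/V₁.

V₂/V₁ ≈ 0.364

Isolated ⇒ Q is held fixed.
C₂ = 2.75 C₁ and V = Q/C, so V₂/V₁ = C₁/C₂ = 0.364.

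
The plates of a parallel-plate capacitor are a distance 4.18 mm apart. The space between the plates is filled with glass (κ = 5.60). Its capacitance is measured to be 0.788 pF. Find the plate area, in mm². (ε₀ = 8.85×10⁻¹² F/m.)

A = Cd/(κε₀) = 7.88×10⁻¹³ × 4.18×10⁻³ / (5.60 × 8.85×10⁻¹²) = 6.65×10⁻⁵ m².

A ≈ 66.5 mm²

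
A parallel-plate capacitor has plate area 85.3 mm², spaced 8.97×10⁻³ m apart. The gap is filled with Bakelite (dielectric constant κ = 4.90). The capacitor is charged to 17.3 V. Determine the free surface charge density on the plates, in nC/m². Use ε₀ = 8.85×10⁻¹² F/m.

A = 85.3 mm² = 8.53×10⁻⁵ m².
C = κε₀A/d = 4.90 × 8.85×10⁻¹² × 8.53×10⁻⁵ / 8.97×10⁻³ = 4.12×10⁻¹³ F.
σ = Q/A = CV/A = 4.12×10⁻¹³ × 17.3 / 8.53×10⁻⁵ = 8.36×10⁻⁸ C/m².

83.6 nC/m²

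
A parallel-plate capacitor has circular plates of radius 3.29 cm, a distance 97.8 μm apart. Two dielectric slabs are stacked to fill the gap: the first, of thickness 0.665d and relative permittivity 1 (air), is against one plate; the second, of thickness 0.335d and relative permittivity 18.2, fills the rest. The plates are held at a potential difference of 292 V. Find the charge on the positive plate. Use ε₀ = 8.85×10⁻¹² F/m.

131 nC

A = π(3.29 cm)² = 3.40×10⁻³ m².
Stacked slabs ⇒ two capacitors in series, each with the full plate area.
C₁ = κ₁ε₀A/d₁ = 1.00 × 8.85×10⁻¹² × 3.40×10⁻³ / 6.50×10⁻⁵ = 4.63×10⁻¹⁰ F.
C₂ = κ₂ε₀A/d₂ = 18.2 × 8.85×10⁻¹² × 3.40×10⁻³ / 3.28×10⁻⁵ = 1.67×10⁻⁸ F.
C = (1/C₁ + 1/C₂)⁻¹ = 4.50×10⁻¹⁰ F.
Q = CV = 4.50×10⁻¹⁰ × 292 = 1.31×10⁻⁷ C.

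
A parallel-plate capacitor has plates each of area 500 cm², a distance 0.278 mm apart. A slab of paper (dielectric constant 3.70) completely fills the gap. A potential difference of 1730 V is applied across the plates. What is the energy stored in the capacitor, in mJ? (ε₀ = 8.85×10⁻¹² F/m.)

U ≈ 8.81 mJ

A = 500 cm² = 5.00×10⁻² m².
C = κε₀A/d = 3.70 × 8.85×10⁻¹² × 5.00×10⁻² / 2.78×10⁻⁴ = 5.89×10⁻⁹ F.
U = ½CV² = ½ × 5.89×10⁻⁹ × (1730)² = 8.81×10⁻³ J.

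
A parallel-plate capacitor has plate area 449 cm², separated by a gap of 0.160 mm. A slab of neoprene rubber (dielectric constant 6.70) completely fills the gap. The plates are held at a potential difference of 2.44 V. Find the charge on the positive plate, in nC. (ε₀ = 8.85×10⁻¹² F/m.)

A = 449 cm² = 4.49×10⁻² m².
C = κε₀A/d = 6.70 × 8.85×10⁻¹² × 4.49×10⁻² / 1.60×10⁻⁴ = 1.66×10⁻⁸ F.
Q = CV = 1.66×10⁻⁸ × 2.44 = 4.06×10⁻⁸ C.

40.6 nC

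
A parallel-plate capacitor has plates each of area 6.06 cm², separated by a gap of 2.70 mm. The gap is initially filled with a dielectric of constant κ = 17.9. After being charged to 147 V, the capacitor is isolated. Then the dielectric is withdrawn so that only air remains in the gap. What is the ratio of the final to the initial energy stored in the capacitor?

17.9

Isolated ⇒ Q is held fixed.
C₂ = 0.0559 C₁ and U = Q²/(2C), so U₂/U₁ = C₁/C₂ = 17.9.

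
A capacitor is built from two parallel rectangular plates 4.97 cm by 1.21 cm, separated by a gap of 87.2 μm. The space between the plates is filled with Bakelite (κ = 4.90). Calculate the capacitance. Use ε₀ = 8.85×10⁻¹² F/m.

A = 4.97 × 1.21 cm² = 6.01×10⁻⁴ m².
C = κε₀A/d = 4.90 × 8.85×10⁻¹² × 6.01×10⁻⁴ / 8.72×10⁻⁵ = 2.99×10⁻¹⁰ F.

C ≈ 299 pF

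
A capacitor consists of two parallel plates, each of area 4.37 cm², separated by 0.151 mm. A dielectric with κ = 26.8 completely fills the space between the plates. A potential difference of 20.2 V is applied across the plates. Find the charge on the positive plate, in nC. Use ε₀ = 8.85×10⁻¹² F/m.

A = 4.37 cm² = 4.37×10⁻⁴ m².
C = κε₀A/d = 26.8 × 8.85×10⁻¹² × 4.37×10⁻⁴ / 1.51×10⁻⁴ = 6.86×10⁻¹⁰ F.
Q = CV = 6.86×10⁻¹⁰ × 20.2 = 1.39×10⁻⁸ C.

Q ≈ 13.9 nC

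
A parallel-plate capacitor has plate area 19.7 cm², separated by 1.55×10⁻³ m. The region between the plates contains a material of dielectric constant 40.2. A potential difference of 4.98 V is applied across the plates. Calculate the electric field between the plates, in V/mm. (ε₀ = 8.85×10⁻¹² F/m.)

E = V/d = 4.98 / 1.55×10⁻³ = 3.21×10³ V/m.

3.21 V/mm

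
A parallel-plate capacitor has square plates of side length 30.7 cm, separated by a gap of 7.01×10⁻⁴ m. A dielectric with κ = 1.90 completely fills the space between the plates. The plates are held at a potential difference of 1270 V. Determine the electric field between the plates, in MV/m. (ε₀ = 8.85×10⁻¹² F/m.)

E = V/d = 1270 / 7.01×10⁻⁴ = 1.81×10⁶ V/m.

E ≈ 1.81 MV/m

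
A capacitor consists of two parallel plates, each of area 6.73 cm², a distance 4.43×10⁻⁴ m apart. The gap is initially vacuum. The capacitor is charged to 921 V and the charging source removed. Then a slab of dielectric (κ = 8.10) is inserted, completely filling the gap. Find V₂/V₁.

V₂/V₁ ≈ 0.123

Isolated ⇒ Q is held fixed.
C₂ = 8.10 C₁ and V = Q/C, so V₂/V₁ = C₁/C₂ = 0.123.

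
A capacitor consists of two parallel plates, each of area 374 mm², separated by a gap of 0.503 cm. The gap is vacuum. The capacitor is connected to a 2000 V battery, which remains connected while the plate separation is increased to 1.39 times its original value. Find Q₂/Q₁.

0.719

Battery connected ⇒ V is held fixed.
C₂ = 0.719 C₁ and Q = CV, so Q₂/Q₁ = C₂/C₁ = 0.719.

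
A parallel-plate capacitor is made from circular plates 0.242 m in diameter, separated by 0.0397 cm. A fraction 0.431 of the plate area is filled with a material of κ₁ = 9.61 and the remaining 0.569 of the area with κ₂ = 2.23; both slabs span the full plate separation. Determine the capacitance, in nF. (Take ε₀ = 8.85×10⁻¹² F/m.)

A = π(0.242/2 m)² = 4.60×10⁻² m².
Side-by-side slabs ⇒ two capacitors in parallel, each spanning the full gap.
C₁ = κ₁ε₀A₁/d = 9.61 × 8.85×10⁻¹² × 1.98×10⁻² / 3.97×10⁻⁴ = 4.25×10⁻⁹ F.
C₂ = κ₂ε₀A₂/d = 2.23 × 8.85×10⁻¹² × 2.62×10⁻² / 3.97×10⁻⁴ = 1.30×10⁻⁹ F.
C = C₁ + C₂ = 5.55×10⁻⁹ F.

C ≈ 5.55 nF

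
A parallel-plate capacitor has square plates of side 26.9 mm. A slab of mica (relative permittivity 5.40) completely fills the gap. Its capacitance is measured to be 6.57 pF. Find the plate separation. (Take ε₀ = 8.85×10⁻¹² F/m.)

A = (26.9 mm)² = 7.24×10⁻⁴ m².
d = κε₀A/C = 5.40 × 8.85×10⁻¹² × 7.24×10⁻⁴ / 6.57×10⁻¹² = 5.26×10⁻³ m.

d ≈ 5.26 mm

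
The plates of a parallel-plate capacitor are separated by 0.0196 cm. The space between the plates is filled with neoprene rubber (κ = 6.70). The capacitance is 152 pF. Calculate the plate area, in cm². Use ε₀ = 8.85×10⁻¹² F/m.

A = Cd/(κε₀) = 1.52×10⁻¹⁰ × 1.96×10⁻⁴ / (6.70 × 8.85×10⁻¹²) = 5.02×10⁻⁴ m².

5.02 cm²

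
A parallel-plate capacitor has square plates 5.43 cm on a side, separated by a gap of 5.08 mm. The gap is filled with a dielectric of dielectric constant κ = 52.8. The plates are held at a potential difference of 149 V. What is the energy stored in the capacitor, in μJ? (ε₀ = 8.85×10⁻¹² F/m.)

U ≈ 3.01 μJ

A = (5.43 cm)² = 2.95×10⁻³ m².
C = κε₀A/d = 52.8 × 8.85×10⁻¹² × 2.95×10⁻³ / 5.08×10⁻³ = 2.71×10⁻¹⁰ F.
U = ½CV² = ½ × 2.71×10⁻¹⁰ × (149)² = 3.01×10⁻⁶ J.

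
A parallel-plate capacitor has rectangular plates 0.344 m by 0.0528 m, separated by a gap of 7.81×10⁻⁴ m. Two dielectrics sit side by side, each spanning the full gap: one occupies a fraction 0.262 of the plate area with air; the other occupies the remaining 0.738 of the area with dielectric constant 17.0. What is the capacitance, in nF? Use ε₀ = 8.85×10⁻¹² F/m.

2.64 nF

A = 0.344 × 0.0528 m² = 1.82×10⁻² m².
Side-by-side slabs ⇒ two capacitors in parallel, each spanning the full gap.
C₁ = κ₁ε₀A₁/d = 1.00 × 8.85×10⁻¹² × 4.76×10⁻³ / 7.81×10⁻⁴ = 5.39×10⁻¹¹ F.
C₂ = κ₂ε₀A₂/d = 17.0 × 8.85×10⁻¹² × 1.34×10⁻² / 7.81×10⁻⁴ = 2.58×10⁻⁹ F.
C = C₁ + C₂ = 2.64×10⁻⁹ F.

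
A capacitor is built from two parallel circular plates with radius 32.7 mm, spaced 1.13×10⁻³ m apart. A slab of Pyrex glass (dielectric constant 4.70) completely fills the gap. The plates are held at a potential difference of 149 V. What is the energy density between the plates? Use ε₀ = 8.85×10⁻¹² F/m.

E = V/d = 149 / 1.13×10⁻³ = 1.32×10⁵ V/m.
u = ½κε₀E² = ½ × 4.70 × 8.85×10⁻¹² × (1.32×10⁵)² = 0.362 J/m³.

362 mJ/m³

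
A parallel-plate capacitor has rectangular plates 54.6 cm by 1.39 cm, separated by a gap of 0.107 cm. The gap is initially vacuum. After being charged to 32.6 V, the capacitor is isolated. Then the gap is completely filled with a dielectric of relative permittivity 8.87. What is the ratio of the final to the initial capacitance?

C = κε₀A/d scales with κ, so C₂/C₁ = κ = 8.87.

C₂/C₁ ≈ 8.87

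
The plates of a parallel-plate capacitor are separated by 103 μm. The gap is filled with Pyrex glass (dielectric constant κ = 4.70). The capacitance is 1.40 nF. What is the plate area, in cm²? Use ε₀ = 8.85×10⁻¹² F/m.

A ≈ 34.7 cm²

A = Cd/(κε₀) = 1.40×10⁻⁹ × 1.03×10⁻⁴ / (4.70 × 8.85×10⁻¹²) = 3.47×10⁻³ m².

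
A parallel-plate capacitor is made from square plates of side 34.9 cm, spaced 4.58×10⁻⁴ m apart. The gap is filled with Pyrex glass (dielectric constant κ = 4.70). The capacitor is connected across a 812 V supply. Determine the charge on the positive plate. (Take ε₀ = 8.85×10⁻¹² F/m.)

A = (34.9 cm)² = 0.122 m².
C = κε₀A/d = 4.70 × 8.85×10⁻¹² × 0.122 / 4.58×10⁻⁴ = 1.11×10⁻⁸ F.
Q = CV = 1.11×10⁻⁸ × 812 = 8.98×10⁻⁶ C.

Q ≈ 8.98 μC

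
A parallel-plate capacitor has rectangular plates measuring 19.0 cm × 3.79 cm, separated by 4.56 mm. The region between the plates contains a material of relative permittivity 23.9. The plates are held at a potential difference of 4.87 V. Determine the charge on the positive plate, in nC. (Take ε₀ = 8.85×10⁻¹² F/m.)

A = 19.0 × 3.79 cm² = 7.20×10⁻³ m².
C = κε₀A/d = 23.9 × 8.85×10⁻¹² × 7.20×10⁻³ / 4.56×10⁻³ = 3.34×10⁻¹⁰ F.
Q = CV = 3.34×10⁻¹⁰ × 4.87 = 1.63×10⁻⁹ C.

1.63 nC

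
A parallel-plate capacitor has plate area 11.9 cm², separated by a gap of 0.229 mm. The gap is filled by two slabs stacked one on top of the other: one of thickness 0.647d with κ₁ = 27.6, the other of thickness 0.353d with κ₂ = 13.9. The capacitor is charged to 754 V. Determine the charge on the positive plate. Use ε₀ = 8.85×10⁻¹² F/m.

0.710 μC

A = 11.9 cm² = 1.19×10⁻³ m².
Stacked slabs ⇒ two capacitors in series, each with the full plate area.
C₁ = κ₁ε₀A/d₁ = 27.6 × 8.85×10⁻¹² × 1.19×10⁻³ / 1.48×10⁻⁴ = 1.96×10⁻⁹ F.
C₂ = κ₂ε₀A/d₂ = 13.9 × 8.85×10⁻¹² × 1.19×10⁻³ / 8.08×10⁻⁵ = 1.81×10⁻⁹ F.
C = (1/C₁ + 1/C₂)⁻¹ = 9.42×10⁻¹⁰ F.
Q = CV = 9.42×10⁻¹⁰ × 754 = 7.10×10⁻⁷ C.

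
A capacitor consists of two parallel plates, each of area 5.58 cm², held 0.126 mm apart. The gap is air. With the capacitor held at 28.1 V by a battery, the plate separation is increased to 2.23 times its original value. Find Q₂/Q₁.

0.448

Battery connected ⇒ V is held fixed.
C₂ = 0.448 C₁ and Q = CV, so Q₂/Q₁ = C₂/C₁ = 0.448.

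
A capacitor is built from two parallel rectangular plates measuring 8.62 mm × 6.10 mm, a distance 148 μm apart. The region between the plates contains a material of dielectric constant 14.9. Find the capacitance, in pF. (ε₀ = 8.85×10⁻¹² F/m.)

C ≈ 46.8 pF

A = 8.62 × 6.10 mm² = 5.26×10⁻⁵ m².
C = κε₀A/d = 14.9 × 8.85×10⁻¹² × 5.26×10⁻⁵ / 1.48×10⁻⁴ = 4.68×10⁻¹¹ F.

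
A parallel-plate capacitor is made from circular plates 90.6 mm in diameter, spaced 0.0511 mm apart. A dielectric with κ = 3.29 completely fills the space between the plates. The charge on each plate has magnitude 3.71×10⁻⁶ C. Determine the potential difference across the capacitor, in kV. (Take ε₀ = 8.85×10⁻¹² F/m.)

A = π(90.6/2 mm)² = 6.45×10⁻³ m².
C = κε₀A/d = 3.29 × 8.85×10⁻¹² × 6.45×10⁻³ / 5.11×10⁻⁵ = 3.67×10⁻⁹ F.
V = Q/C = 3.71×10⁻⁶ / 3.67×10⁻⁹ = 1.01×10³ V.

1.01 kV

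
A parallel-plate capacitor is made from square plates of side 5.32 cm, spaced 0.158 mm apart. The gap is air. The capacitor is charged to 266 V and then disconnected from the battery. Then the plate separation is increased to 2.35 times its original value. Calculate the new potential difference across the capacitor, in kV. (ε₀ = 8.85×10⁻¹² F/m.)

A = (5.32 cm)² = 2.83×10⁻³ m².
Initially C₁ = ε₀A/d = 8.85×10⁻¹² × 2.83×10⁻³ / 1.58×10⁻⁴ = 1.59×10⁻¹⁰ F.
V₁ = 2.66×10² V.
Isolated ⇒ Q is held fixed. C₂ = 0.426 C₁ and V = Q/C, so V₂/V₁ = C₁/C₂ = 2.35.
V₂ = 2.35 × 2.66×10² = 6.25×10² V.

V ≈ 0.625 kV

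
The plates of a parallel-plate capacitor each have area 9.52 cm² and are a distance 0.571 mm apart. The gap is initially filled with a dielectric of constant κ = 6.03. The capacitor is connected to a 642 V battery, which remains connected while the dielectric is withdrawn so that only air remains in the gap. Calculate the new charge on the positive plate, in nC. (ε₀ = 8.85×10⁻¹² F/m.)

A = 9.52 cm² = 9.52×10⁻⁴ m².
Initially C₁ = κε₀A/d = 6.03 × 8.85×10⁻¹² × 9.52×10⁻⁴ / 5.71×10⁻⁴ = 8.90×10⁻¹¹ F.
Q₁ = 5.71×10⁻⁸ C.
Battery connected ⇒ V is held fixed. C₂ = 0.166 C₁ and Q = CV, so Q₂/Q₁ = C₂/C₁ = 0.166.
Q₂ = 0.166 × 5.71×10⁻⁸ = 9.47×10⁻⁹ C.

Q ≈ 9.47 nC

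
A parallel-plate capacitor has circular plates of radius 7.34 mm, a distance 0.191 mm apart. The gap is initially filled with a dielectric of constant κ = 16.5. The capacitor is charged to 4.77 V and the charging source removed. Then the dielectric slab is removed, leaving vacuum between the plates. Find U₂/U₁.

U₂/U₁ ≈ 16.5

Isolated ⇒ Q is held fixed.
C₂ = 0.0606 C₁ and U = Q²/(2C), so U₂/U₁ = C₁/C₂ = 16.5.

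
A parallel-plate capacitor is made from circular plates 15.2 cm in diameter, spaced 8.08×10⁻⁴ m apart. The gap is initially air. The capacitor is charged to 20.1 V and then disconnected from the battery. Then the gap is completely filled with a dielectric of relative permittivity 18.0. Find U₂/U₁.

Isolated ⇒ Q is held fixed.
C₂ = 18.0 C₁ and U = Q²/(2C), so U₂/U₁ = C₁/C₂ = 0.0556.

U₂/U₁ ≈ 0.0556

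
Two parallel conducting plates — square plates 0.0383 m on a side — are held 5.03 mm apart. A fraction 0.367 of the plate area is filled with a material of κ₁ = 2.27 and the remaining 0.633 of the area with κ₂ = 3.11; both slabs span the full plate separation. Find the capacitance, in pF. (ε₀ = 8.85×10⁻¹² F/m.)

7.23 pF

A = (0.0383 m)² = 1.47×10⁻³ m².
Side-by-side slabs ⇒ two capacitors in parallel, each spanning the full gap.
C₁ = κ₁ε₀A₁/d = 2.27 × 8.85×10⁻¹² × 5.38×10⁻⁴ / 5.03×10⁻³ = 2.15×10⁻¹² F.
C₂ = κ₂ε₀A₂/d = 3.11 × 8.85×10⁻¹² × 9.29×10⁻⁴ / 5.03×10⁻³ = 5.08×10⁻¹² F.
C = C₁ + C₂ = 7.23×10⁻¹² F.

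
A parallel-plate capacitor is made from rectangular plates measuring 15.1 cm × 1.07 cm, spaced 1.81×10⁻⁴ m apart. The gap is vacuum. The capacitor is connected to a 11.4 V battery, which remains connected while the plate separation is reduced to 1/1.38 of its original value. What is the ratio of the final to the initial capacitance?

C = ε₀A/d scales as 1/d, so C₂/C₁ = d₁/d₂ = 1.38.

C₂/C₁ ≈ 1.38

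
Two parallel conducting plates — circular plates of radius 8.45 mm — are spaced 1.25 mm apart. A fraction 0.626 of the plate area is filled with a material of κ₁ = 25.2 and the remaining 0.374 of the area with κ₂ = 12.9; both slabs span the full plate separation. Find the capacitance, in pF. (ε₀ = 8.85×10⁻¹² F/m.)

32.7 pF

A = π(8.45 mm)² = 2.24×10⁻⁴ m².
Side-by-side slabs ⇒ two capacitors in parallel, each spanning the full gap.
C₁ = κ₁ε₀A₁/d = 25.2 × 8.85×10⁻¹² × 1.40×10⁻⁴ / 1.25×10⁻³ = 2.51×10⁻¹¹ F.
C₂ = κ₂ε₀A₂/d = 12.9 × 8.85×10⁻¹² × 8.39×10⁻⁵ / 1.25×10⁻³ = 7.66×10⁻¹² F.
C = C₁ + C₂ = 3.27×10⁻¹¹ F.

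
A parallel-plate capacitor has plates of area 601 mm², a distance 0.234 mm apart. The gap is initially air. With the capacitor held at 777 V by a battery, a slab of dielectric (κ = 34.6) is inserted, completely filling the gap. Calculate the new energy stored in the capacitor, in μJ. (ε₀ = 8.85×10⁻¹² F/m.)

U ≈ 237 μJ

A = 601 mm² = 6.01×10⁻⁴ m².
Initially C₁ = ε₀A/d = 8.85×10⁻¹² × 6.01×10⁻⁴ / 2.34×10⁻⁴ = 2.27×10⁻¹¹ F.
U₁ = 6.86×10⁻⁶ J.
Battery connected ⇒ V is held fixed. C₂ = 34.6 C₁ and U = ½CV², so U₂/U₁ = C₂/C₁ = 34.6.
U₂ = 34.6 × 6.86×10⁻⁶ = 2.37×10⁻⁴ J.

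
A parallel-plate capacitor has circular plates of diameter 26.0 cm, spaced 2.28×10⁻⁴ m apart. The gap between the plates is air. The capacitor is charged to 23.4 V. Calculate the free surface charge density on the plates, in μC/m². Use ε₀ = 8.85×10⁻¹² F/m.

A = π(26.0/2 cm)² = 5.31×10⁻² m².
C = ε₀A/d = 8.85×10⁻¹² × 5.31×10⁻² / 2.28×10⁻⁴ = 2.06×10⁻⁹ F.
σ = Q/A = CV/A = 2.06×10⁻⁹ × 23.4 / 5.31×10⁻² = 9.08×10⁻⁷ C/m².

0.908 μC/m²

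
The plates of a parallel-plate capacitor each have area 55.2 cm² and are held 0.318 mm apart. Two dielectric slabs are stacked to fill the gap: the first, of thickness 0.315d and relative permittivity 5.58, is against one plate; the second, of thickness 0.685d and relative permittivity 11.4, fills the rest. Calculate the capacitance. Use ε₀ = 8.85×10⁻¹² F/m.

A = 55.2 cm² = 5.52×10⁻³ m².
Stacked slabs ⇒ two capacitors in series, each with the full plate area.
C₁ = κ₁ε₀A/d₁ = 5.58 × 8.85×10⁻¹² × 5.52×10⁻³ / 1.00×10⁻⁴ = 2.72×10⁻⁹ F.
C₂ = κ₂ε₀A/d₂ = 11.4 × 8.85×10⁻¹² × 5.52×10⁻³ / 2.18×10⁻⁴ = 2.56×10⁻⁹ F.
C = (1/C₁ + 1/C₂)⁻¹ = 1.32×10⁻⁹ F.

1.32 nF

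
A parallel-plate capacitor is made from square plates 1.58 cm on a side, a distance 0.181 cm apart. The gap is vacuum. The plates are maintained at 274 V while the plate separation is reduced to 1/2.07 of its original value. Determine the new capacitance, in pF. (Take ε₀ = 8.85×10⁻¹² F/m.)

C ≈ 2.53 pF

A = (1.58 cm)² = 2.50×10⁻⁴ m².
Initially C₁ = ε₀A/d = 8.85×10⁻¹² × 2.50×10⁻⁴ / 1.81×10⁻³ = 1.22×10⁻¹² F.
C = ε₀A/d scales as 1/d, so C₂/C₁ = d₁/d₂ = 2.07.
C₂ = 2.07 × 1.22×10⁻¹² = 2.53×10⁻¹² F.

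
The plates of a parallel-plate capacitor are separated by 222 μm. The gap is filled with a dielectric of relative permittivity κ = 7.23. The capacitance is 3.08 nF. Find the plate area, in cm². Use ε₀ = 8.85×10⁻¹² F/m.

107 cm²

A = Cd/(κε₀) = 3.08×10⁻⁹ × 2.22×10⁻⁴ / (7.23 × 8.85×10⁻¹²) = 1.07×10⁻² m².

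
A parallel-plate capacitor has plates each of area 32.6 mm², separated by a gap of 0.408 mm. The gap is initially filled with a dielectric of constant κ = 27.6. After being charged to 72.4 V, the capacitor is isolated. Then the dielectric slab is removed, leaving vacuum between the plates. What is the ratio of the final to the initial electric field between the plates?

27.6

Isolated ⇒ Q is held fixed.
V₂ = Q/C₂ = V₁/0.0362; E = V/d, so E₂/E₁ = (V₂/V₁)(d₁/d₂) = 27.6.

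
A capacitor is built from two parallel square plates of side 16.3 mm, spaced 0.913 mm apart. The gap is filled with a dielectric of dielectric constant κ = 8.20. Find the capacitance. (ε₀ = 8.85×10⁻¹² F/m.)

21.1 pF

A = (16.3 mm)² = 2.66×10⁻⁴ m².
C = κε₀A/d = 8.20 × 8.85×10⁻¹² × 2.66×10⁻⁴ / 9.13×10⁻⁴ = 2.11×10⁻¹¹ F.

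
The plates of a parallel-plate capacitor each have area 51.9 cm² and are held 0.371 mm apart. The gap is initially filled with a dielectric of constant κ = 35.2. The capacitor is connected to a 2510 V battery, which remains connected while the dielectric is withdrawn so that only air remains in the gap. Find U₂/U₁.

0.0284

Battery connected ⇒ V is held fixed.
C₂ = 0.0284 C₁ and U = ½CV², so U₂/U₁ = C₂/C₁ = 0.0284.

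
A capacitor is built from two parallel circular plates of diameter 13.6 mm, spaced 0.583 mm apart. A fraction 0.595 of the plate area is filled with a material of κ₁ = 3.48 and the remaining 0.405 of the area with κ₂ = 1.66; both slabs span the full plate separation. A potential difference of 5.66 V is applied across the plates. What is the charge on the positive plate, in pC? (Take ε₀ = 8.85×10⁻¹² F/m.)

34.2 pC

A = π(13.6/2 mm)² = 1.45×10⁻⁴ m².
Side-by-side slabs ⇒ two capacitors in parallel, each spanning the full gap.
C₁ = κ₁ε₀A₁/d = 3.48 × 8.85×10⁻¹² × 8.64×10⁻⁵ / 5.83×10⁻⁴ = 4.57×10⁻¹² F.
C₂ = κ₂ε₀A₂/d = 1.66 × 8.85×10⁻¹² × 5.88×10⁻⁵ / 5.83×10⁻⁴ = 1.48×10⁻¹² F.
C = C₁ + C₂ = 6.05×10⁻¹² F.
Q = CV = 6.05×10⁻¹² × 5.66 = 3.42×10⁻¹¹ C.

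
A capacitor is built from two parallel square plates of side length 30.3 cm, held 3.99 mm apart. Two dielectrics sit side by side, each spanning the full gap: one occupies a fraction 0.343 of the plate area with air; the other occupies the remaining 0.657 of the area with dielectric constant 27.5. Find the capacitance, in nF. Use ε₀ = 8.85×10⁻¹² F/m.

A = (30.3 cm)² = 9.18×10⁻² m².
Side-by-side slabs ⇒ two capacitors in parallel, each spanning the full gap.
C₁ = κ₁ε₀A₁/d = 1.00 × 8.85×10⁻¹² × 3.15×10⁻² / 3.99×10⁻³ = 6.98×10⁻¹¹ F.
C₂ = κ₂ε₀A₂/d = 27.5 × 8.85×10⁻¹² × 6.03×10⁻² / 3.99×10⁻³ = 3.68×10⁻⁹ F.
C = C₁ + C₂ = 3.75×10⁻⁹ F.

3.75 nF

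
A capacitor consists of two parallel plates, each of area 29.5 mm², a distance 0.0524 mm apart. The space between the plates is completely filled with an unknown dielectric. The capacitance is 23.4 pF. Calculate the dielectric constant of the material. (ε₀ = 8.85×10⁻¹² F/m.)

A = 29.5 mm² = 2.95×10⁻⁵ m².
κ = Cd/(ε₀A) = 2.34×10⁻¹¹ × 5.24×10⁻⁵ / (8.85×10⁻¹² × 2.95×10⁻⁵) = 4.70.

4.70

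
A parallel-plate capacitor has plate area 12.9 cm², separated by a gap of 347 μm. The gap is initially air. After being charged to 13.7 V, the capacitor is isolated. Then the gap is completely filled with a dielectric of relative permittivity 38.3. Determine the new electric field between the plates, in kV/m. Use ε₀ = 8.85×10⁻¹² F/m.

A = 12.9 cm² = 1.29×10⁻³ m².
Initially C₁ = ε₀A/d = 8.85×10⁻¹² × 1.29×10⁻³ / 3.47×10⁻⁴ = 3.29×10⁻¹¹ F.
E₁ = 3.95×10⁴ V/m.
Isolated ⇒ Q is held fixed. V₂ = Q/C₂ = V₁/38.3; E = V/d, so E₂/E₁ = (V₂/V₁)(d₁/d₂) = 0.0261.
E₂ = 0.0261 × 3.95×10⁴ = 1.03×10³ V/m.

1.03 kV/m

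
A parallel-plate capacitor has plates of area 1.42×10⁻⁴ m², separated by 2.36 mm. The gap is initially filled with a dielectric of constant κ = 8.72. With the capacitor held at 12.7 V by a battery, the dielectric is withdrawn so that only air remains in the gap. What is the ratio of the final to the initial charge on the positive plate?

Q₂/Q₁ ≈ 0.115

Battery connected ⇒ V is held fixed.
C₂ = 0.115 C₁ and Q = CV, so Q₂/Q₁ = C₂/C₁ = 0.115.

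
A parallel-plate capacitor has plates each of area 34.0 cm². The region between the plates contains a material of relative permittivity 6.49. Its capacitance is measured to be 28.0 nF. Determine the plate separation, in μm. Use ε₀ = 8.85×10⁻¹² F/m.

A = 34.0 cm² = 3.40×10⁻³ m².
d = κε₀A/C = 6.49 × 8.85×10⁻¹² × 3.40×10⁻³ / 2.80×10⁻⁸ = 6.97×10⁻⁶ m.

d ≈ 6.97 μm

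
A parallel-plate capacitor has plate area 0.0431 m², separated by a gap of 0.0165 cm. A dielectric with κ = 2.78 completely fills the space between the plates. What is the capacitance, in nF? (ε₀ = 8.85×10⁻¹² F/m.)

C ≈ 6.43 nF

C = κε₀A/d = 2.78 × 8.85×10⁻¹² × 4.31×10⁻² / 1.65×10⁻⁴ = 6.43×10⁻⁹ F.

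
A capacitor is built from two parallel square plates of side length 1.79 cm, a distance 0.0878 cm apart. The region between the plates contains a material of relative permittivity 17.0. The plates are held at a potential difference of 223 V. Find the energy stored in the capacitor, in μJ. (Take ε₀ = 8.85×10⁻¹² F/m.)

A = (1.79 cm)² = 3.20×10⁻⁴ m².
C = κε₀A/d = 17.0 × 8.85×10⁻¹² × 3.20×10⁻⁴ / 8.78×10⁻⁴ = 5.49×10⁻¹¹ F.
U = ½CV² = ½ × 5.49×10⁻¹¹ × (223)² = 1.37×10⁻⁶ J.

U ≈ 1.37 μJ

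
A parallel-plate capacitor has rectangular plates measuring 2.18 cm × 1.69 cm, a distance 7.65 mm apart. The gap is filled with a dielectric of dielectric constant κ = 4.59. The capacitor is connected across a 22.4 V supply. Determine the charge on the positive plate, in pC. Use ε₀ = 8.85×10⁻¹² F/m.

Q ≈ 43.8 pC

A = 2.18 × 1.69 cm² = 3.68×10⁻⁴ m².
C = κε₀A/d = 4.59 × 8.85×10⁻¹² × 3.68×10⁻⁴ / 7.65×10⁻³ = 1.96×10⁻¹² F.
Q = CV = 1.96×10⁻¹² × 22.4 = 4.38×10⁻¹¹ C.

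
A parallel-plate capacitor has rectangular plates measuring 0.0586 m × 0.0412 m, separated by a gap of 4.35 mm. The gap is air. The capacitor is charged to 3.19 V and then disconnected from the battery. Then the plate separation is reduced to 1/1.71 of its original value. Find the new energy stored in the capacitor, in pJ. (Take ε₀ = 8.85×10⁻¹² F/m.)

A = 0.0586 × 0.0412 m² = 2.41×10⁻³ m².
Initially C₁ = ε₀A/d = 8.85×10⁻¹² × 2.41×10⁻³ / 4.35×10⁻³ = 4.91×10⁻¹² F.
U₁ = 2.50×10⁻¹¹ J.
Isolated ⇒ Q is held fixed. C₂ = 1.71 C₁ and U = Q²/(2C), so U₂/U₁ = C₁/C₂ = 0.585.
U₂ = 0.585 × 2.50×10⁻¹¹ = 1.46×10⁻¹¹ J.

U ≈ 14.6 pJ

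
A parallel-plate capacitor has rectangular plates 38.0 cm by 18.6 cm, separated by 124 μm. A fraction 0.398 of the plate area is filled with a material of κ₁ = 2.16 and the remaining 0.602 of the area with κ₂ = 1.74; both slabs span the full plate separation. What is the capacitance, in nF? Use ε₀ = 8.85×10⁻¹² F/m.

9.62 nF

A = 38.0 × 18.6 cm² = 7.07×10⁻² m².
Side-by-side slabs ⇒ two capacitors in parallel, each spanning the full gap.
C₁ = κ₁ε₀A₁/d = 2.16 × 8.85×10⁻¹² × 2.81×10⁻² / 1.24×10⁻⁴ = 4.34×10⁻⁹ F.
C₂ = κ₂ε₀A₂/d = 1.74 × 8.85×10⁻¹² × 4.25×10⁻² / 1.24×10⁻⁴ = 5.28×10⁻⁹ F.
C = C₁ + C₂ = 9.62×10⁻⁹ F.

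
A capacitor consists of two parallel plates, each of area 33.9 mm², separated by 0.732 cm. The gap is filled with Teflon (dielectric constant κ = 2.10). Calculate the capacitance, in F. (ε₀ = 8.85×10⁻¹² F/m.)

8.61×10⁻¹⁴ F

A = 33.9 mm² = 3.39×10⁻⁵ m².
C = κε₀A/d = 2.10 × 8.85×10⁻¹² × 3.39×10⁻⁵ / 7.32×10⁻³ = 8.61×10⁻¹⁴ F.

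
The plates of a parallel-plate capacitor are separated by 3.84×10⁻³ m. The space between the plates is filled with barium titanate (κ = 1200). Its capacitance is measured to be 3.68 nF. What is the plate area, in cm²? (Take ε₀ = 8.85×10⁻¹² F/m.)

13.3 cm²

A = Cd/(κε₀) = 3.68×10⁻⁹ × 3.84×10⁻³ / (1200 × 8.85×10⁻¹²) = 1.33×10⁻³ m².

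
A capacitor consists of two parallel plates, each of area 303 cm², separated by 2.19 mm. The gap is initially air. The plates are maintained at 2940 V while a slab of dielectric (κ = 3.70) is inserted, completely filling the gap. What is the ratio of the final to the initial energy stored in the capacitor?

3.70

Battery connected ⇒ V is held fixed.
C₂ = 3.70 C₁ and U = ½CV², so U₂/U₁ = C₂/C₁ = 3.70.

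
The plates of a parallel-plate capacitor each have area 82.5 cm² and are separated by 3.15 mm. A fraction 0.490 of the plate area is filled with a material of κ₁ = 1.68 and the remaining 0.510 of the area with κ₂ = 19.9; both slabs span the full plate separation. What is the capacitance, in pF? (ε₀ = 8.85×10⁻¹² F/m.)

254 pF

A = 82.5 cm² = 8.25×10⁻³ m².
Side-by-side slabs ⇒ two capacitors in parallel, each spanning the full gap.
C₁ = κ₁ε₀A₁/d = 1.68 × 8.85×10⁻¹² × 4.04×10⁻³ / 3.15×10⁻³ = 1.91×10⁻¹¹ F.
C₂ = κ₂ε₀A₂/d = 19.9 × 8.85×10⁻¹² × 4.21×10⁻³ / 3.15×10⁻³ = 2.35×10⁻¹⁰ F.
C = C₁ + C₂ = 2.54×10⁻¹⁰ F.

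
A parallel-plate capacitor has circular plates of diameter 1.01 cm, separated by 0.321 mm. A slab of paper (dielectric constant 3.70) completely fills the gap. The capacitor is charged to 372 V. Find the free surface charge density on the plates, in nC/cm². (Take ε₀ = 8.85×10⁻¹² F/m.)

A = π(1.01/2 cm)² = 8.01×10⁻⁵ m².
C = κε₀A/d = 3.70 × 8.85×10⁻¹² × 8.01×10⁻⁵ / 3.21×10⁻⁴ = 8.17×10⁻¹² F.
σ = Q/A = CV/A = 8.17×10⁻¹² × 372 / 8.01×10⁻⁵ = 3.79×10⁻⁵ C/m².

3.79 nC/cm²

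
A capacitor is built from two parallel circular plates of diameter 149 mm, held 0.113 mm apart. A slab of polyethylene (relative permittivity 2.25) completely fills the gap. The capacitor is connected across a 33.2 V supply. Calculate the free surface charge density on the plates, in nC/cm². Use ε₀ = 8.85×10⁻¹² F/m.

σ ≈ 0.585 nC/cm²

A = π(149/2 mm)² = 1.74×10⁻² m².
C = κε₀A/d = 2.25 × 8.85×10⁻¹² × 1.74×10⁻² / 1.13×10⁻⁴ = 3.07×10⁻⁹ F.
σ = Q/A = CV/A = 3.07×10⁻⁹ × 33.2 / 1.74×10⁻² = 5.85×10⁻⁶ C/m².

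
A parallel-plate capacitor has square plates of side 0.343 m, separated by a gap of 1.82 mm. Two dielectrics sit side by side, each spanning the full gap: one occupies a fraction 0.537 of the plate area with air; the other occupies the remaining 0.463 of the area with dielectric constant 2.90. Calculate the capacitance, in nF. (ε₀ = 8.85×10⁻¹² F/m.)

C ≈ 1.08 nF

A = (0.343 m)² = 0.118 m².
Side-by-side slabs ⇒ two capacitors in parallel, each spanning the full gap.
C₁ = κ₁ε₀A₁/d = 1.00 × 8.85×10⁻¹² × 6.32×10⁻² / 1.82×10⁻³ = 3.07×10⁻¹⁰ F.
C₂ = κ₂ε₀A₂/d = 2.90 × 8.85×10⁻¹² × 5.45×10⁻² / 1.82×10⁻³ = 7.68×10⁻¹⁰ F.
C = C₁ + C₂ = 1.08×10⁻⁹ F.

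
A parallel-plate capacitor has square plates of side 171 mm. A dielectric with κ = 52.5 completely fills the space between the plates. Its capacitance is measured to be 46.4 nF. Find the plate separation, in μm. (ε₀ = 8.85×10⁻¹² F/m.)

d ≈ 293 μm

A = (171 mm)² = 2.92×10⁻² m².
d = κε₀A/C = 52.5 × 8.85×10⁻¹² × 2.92×10⁻² / 4.64×10⁻⁸ = 2.93×10⁻⁴ m.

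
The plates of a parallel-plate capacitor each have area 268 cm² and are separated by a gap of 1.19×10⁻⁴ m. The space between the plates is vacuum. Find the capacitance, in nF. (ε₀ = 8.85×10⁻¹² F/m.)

C ≈ 1.99 nF

A = 268 cm² = 2.68×10⁻² m².
C = ε₀A/d = 8.85×10⁻¹² × 2.68×10⁻² / 1.19×10⁻⁴ = 1.99×10⁻⁹ F.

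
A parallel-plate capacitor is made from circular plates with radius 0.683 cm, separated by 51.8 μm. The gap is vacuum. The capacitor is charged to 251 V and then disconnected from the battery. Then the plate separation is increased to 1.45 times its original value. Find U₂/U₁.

U₂/U₁ ≈ 1.45

Isolated ⇒ Q is held fixed.
C₂ = 0.690 C₁ and U = Q²/(2C), so U₂/U₁ = C₁/C₂ = 1.45.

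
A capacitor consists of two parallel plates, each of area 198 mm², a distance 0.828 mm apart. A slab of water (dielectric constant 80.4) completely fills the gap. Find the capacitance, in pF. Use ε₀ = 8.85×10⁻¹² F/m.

C ≈ 170 pF

A = 198 mm² = 1.98×10⁻⁴ m².
C = κε₀A/d = 80.4 × 8.85×10⁻¹² × 1.98×10⁻⁴ / 8.28×10⁻⁴ = 1.70×10⁻¹⁰ F.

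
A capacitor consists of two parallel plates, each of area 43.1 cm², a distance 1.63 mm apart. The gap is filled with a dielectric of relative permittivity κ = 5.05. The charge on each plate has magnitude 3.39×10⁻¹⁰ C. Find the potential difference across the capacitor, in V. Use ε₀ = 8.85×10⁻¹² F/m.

2.87 V

A = 43.1 cm² = 4.31×10⁻³ m².
C = κε₀A/d = 5.05 × 8.85×10⁻¹² × 4.31×10⁻³ / 1.63×10⁻³ = 1.18×10⁻¹⁰ F.
V = Q/C = 3.39×10⁻¹⁰ / 1.18×10⁻¹⁰ = 2.87 V.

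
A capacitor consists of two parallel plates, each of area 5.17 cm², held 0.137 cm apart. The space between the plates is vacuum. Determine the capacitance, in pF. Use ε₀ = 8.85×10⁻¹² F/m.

3.34 pF

A = 5.17 cm² = 5.17×10⁻⁴ m².
C = ε₀A/d = 8.85×10⁻¹² × 5.17×10⁻⁴ / 1.37×10⁻³ = 3.34×10⁻¹² F.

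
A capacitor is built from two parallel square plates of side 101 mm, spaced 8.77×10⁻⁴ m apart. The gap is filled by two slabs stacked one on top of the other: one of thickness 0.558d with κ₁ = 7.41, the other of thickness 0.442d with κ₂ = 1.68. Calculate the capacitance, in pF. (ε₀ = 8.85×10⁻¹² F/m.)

304 pF

A = (101 mm)² = 1.02×10⁻² m².
Stacked slabs ⇒ two capacitors in series, each with the full plate area.
C₁ = κ₁ε₀A/d₁ = 7.41 × 8.85×10⁻¹² × 1.02×10⁻² / 4.89×10⁻⁴ = 1.37×10⁻⁹ F.
C₂ = κ₂ε₀A/d₂ = 1.68 × 8.85×10⁻¹² × 1.02×10⁻² / 3.88×10⁻⁴ = 3.91×10⁻¹⁰ F.
C = (1/C₁ + 1/C₂)⁻¹ = 3.04×10⁻¹⁰ F.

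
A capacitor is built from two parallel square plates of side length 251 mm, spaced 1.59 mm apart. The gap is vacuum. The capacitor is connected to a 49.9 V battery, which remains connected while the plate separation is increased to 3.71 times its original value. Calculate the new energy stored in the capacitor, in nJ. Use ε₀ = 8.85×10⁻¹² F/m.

A = (251 mm)² = 6.30×10⁻² m².
Initially C₁ = ε₀A/d = 8.85×10⁻¹² × 6.30×10⁻² / 1.59×10⁻³ = 3.51×10⁻¹⁰ F.
U₁ = 4.37×10⁻⁷ J.
Battery connected ⇒ V is held fixed. C₂ = 0.270 C₁ and U = ½CV², so U₂/U₁ = C₂/C₁ = 0.270.
U₂ = 0.270 × 4.37×10⁻⁷ = 1.18×10⁻⁷ J.

U ≈ 118 nJ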